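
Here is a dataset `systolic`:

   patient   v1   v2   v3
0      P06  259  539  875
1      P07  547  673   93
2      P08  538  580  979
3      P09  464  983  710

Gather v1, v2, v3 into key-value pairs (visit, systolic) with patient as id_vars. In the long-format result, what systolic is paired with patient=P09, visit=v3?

Unpivoting turns each (patient, wide-column) pair into one long row.
The wide cell at row P09, column v3 holds 710, so the long row (P09, v3) has systolic=710.

710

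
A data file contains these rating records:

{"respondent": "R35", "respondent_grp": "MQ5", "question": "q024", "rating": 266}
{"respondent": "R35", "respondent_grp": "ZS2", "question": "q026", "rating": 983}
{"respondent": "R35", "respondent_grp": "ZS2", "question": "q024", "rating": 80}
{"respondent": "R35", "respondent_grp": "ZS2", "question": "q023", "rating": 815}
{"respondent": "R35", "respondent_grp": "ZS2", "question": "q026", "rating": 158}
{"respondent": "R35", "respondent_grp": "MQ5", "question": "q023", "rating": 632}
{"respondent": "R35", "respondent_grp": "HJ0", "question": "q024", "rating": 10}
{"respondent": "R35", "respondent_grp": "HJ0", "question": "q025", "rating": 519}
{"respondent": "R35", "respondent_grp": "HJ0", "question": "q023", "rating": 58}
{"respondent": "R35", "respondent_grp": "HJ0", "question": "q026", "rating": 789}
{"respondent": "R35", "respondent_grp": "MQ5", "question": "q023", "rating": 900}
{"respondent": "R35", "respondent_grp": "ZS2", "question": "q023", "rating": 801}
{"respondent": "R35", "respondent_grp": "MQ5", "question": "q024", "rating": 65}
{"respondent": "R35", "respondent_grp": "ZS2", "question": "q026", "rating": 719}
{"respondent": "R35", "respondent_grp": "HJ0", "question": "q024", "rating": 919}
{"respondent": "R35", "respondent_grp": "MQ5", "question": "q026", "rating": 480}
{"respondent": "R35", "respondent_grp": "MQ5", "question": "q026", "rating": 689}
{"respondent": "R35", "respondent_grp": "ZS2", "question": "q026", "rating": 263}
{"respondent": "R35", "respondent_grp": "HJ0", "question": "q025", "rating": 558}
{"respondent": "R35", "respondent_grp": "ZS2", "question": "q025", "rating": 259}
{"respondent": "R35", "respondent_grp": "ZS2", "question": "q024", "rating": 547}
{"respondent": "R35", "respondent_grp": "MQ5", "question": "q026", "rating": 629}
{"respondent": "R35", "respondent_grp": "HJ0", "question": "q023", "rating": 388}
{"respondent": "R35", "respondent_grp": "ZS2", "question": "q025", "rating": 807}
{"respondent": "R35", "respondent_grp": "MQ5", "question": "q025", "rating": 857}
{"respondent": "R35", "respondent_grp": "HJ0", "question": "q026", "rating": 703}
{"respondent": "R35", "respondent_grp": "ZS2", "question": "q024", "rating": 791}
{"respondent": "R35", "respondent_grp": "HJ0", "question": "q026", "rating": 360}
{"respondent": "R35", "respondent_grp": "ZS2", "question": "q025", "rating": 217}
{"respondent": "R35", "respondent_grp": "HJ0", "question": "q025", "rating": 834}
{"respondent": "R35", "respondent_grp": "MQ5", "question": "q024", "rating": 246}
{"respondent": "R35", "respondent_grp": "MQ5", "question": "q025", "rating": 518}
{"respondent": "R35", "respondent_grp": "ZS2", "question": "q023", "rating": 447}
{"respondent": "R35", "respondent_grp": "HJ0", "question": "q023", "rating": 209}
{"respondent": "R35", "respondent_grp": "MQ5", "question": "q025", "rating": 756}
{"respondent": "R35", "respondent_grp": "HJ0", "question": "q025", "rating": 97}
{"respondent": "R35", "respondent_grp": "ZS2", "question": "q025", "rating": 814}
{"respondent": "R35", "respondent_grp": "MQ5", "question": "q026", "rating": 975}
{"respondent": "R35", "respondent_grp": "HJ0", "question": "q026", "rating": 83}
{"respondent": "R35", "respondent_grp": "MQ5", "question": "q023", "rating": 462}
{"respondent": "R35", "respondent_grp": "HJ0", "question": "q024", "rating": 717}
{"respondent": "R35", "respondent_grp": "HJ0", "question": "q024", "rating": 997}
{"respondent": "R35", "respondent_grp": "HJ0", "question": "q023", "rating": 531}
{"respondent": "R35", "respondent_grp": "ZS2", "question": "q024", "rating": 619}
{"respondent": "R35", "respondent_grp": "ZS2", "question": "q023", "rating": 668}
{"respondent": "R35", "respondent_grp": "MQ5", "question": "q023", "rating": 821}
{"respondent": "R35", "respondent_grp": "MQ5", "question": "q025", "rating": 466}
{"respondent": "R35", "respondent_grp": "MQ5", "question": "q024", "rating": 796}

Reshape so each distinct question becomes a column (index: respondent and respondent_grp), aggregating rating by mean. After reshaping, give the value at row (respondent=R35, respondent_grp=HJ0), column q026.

Rows with respondent=R35, respondent_grp=HJ0 and question=q026: rating values are 789, 703, 360, 83.
(789 + 703 + 360 + 83) / 4 = 483.75.

483.75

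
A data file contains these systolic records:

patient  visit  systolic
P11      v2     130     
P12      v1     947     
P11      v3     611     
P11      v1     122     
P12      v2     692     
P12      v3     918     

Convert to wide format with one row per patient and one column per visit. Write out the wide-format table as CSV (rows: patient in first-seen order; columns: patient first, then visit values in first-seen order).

patient,v2,v1,v3
P11,130,122,611
P12,692,947,918

Columns: patient plus the 3 distinct visit values (v2, v1, v3).
For example, row P11 column v2 takes systolic=130 from the long row (P11, v2).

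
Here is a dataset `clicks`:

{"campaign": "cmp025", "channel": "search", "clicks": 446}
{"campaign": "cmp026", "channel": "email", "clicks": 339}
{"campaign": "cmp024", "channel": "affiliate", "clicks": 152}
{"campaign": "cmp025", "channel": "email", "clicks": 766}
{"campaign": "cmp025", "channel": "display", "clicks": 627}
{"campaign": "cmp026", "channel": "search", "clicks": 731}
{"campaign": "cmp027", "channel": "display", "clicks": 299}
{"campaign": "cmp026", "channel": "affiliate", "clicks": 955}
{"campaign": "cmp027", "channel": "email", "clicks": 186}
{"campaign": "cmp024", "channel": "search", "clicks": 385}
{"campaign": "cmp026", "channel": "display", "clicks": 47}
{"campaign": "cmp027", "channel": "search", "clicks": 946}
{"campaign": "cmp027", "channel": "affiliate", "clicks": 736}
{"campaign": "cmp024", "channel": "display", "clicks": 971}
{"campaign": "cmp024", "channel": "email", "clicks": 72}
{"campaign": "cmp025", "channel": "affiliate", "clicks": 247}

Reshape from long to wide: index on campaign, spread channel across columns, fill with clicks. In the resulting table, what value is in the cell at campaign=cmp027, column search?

946

Wide layout: rows indexed by campaign, columns are the 4 distinct channel values (search, email, affiliate, display).
Cell (campaign=cmp027, channel=search) draws from the long row where campaign=cmp027 and channel=search, which has clicks=946.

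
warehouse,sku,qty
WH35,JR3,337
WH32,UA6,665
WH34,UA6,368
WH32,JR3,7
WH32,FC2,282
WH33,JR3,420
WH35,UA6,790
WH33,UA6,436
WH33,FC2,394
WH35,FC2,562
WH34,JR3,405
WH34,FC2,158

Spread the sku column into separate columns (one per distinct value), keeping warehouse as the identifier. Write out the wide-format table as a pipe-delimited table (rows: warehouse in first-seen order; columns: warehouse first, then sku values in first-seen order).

Columns: warehouse plus the 3 distinct sku values (JR3, UA6, FC2).
For example, row WH35 column JR3 takes qty=337 from the long row (WH35, JR3).

| warehouse | JR3 | UA6 | FC2 |
| WH35 | 337 | 790 | 562 |
| WH32 | 7 | 665 | 282 |
| WH34 | 405 | 368 | 158 |
| WH33 | 420 | 436 | 394 |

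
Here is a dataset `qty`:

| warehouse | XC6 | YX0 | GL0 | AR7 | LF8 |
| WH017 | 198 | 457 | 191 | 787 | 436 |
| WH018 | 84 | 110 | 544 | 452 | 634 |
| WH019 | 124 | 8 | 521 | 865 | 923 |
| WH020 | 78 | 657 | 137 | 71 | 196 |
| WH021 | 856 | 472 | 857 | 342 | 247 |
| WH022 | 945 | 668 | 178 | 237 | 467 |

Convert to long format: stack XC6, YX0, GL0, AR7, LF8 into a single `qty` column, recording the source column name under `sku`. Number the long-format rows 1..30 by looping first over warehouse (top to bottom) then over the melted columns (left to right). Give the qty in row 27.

30 rows total (6 × 5). Row 27: index ⌊(27-1)/5⌋ = 5 into warehouse → WH022; (27-1) mod 5 = 1 into the melted columns → YX0.
So row 27 is (WH022, YX0, 668); qty = 668.

668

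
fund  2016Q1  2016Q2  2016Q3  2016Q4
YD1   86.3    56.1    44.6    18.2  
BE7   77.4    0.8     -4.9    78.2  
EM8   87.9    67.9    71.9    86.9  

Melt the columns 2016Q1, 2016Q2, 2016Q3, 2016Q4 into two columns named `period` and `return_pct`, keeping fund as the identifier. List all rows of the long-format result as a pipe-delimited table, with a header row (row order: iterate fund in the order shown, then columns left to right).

| fund | period | return_pct |
| YD1 | 2016Q1 | 86.3 |
| YD1 | 2016Q2 | 56.1 |
| YD1 | 2016Q3 | 44.6 |
| YD1 | 2016Q4 | 18.2 |
| BE7 | 2016Q1 | 77.4 |
| BE7 | 2016Q2 | 0.8 |
| BE7 | 2016Q3 | -4.9 |
| BE7 | 2016Q4 | 78.2 |
| EM8 | 2016Q1 | 87.9 |
| EM8 | 2016Q2 | 67.9 |
| EM8 | 2016Q3 | 71.9 |
| EM8 | 2016Q4 | 86.9 |

Each (fund, column) pair becomes one row: 3 × 4 = 12 rows.
For example, (YD1, 2016Q1) → return_pct=86.3.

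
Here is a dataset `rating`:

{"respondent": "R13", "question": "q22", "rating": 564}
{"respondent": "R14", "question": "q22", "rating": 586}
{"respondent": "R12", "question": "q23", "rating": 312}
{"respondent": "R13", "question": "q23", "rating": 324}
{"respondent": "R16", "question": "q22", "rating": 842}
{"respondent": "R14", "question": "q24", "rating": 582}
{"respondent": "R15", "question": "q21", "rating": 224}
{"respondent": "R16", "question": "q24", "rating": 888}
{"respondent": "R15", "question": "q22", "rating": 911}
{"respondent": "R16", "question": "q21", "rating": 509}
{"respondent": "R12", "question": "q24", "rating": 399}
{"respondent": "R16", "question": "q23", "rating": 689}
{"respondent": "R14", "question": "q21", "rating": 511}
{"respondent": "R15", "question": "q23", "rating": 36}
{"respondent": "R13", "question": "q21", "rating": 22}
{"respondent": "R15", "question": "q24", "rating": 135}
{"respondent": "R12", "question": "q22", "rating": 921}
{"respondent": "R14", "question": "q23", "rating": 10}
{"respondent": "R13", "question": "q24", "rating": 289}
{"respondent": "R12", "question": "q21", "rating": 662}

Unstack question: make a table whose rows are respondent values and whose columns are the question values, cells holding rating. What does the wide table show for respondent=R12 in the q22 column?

Wide layout: rows indexed by respondent, columns are the 4 distinct question values (q22, q23, q24, q21).
Cell (respondent=R12, question=q22) draws from the long row where respondent=R12 and question=q22, which has rating=921.

921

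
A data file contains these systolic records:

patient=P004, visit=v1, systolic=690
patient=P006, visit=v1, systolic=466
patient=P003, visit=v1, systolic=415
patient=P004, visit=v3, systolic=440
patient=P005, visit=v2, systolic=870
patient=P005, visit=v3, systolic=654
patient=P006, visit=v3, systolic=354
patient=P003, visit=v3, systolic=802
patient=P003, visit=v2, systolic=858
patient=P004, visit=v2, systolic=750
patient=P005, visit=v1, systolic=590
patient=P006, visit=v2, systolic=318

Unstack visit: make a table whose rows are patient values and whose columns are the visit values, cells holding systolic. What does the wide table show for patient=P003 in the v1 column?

415

Wide layout: rows indexed by patient, columns are the 3 distinct visit values (v1, v3, v2).
Cell (patient=P003, visit=v1) draws from the long row where patient=P003 and visit=v1, which has systolic=415.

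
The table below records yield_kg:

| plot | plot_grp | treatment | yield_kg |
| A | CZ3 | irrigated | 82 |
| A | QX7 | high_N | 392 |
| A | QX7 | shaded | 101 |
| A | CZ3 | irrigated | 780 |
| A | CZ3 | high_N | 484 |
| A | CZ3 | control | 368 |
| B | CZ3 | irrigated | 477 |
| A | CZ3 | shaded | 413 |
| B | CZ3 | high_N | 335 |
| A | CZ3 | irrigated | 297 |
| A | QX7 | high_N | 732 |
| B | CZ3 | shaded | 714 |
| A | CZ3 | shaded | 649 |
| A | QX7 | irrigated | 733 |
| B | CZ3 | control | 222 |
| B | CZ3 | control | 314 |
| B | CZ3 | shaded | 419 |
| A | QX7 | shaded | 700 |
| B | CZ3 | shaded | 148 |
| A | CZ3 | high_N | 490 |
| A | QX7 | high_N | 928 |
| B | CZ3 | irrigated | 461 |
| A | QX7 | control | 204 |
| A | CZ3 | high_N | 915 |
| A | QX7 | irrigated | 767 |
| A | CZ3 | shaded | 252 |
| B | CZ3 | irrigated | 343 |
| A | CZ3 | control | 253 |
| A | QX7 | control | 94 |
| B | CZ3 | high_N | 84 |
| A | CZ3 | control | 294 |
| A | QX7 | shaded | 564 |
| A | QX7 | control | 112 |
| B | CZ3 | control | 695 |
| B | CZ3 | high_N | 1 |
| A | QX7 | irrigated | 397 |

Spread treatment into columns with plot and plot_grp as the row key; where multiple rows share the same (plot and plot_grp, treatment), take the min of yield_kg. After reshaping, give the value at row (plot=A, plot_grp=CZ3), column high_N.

484

Rows with plot=A, plot_grp=CZ3 and treatment=high_N: yield_kg values are 484, 490, 915.
min(484, 490, 915) = 484.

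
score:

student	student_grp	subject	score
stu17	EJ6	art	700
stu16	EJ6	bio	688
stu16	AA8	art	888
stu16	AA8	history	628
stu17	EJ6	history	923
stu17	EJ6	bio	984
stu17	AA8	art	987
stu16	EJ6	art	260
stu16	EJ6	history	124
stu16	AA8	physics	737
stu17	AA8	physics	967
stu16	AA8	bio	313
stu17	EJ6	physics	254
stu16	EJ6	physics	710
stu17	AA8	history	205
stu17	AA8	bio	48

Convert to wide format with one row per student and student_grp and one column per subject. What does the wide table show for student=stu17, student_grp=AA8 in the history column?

205

Wide layout: rows indexed by student and student_grp, columns are the 4 distinct subject values (art, bio, history, physics).
Cell (student=stu17, student_grp=AA8, subject=history) draws from the long row where student=stu17, student_grp=AA8 and subject=history, which has score=205.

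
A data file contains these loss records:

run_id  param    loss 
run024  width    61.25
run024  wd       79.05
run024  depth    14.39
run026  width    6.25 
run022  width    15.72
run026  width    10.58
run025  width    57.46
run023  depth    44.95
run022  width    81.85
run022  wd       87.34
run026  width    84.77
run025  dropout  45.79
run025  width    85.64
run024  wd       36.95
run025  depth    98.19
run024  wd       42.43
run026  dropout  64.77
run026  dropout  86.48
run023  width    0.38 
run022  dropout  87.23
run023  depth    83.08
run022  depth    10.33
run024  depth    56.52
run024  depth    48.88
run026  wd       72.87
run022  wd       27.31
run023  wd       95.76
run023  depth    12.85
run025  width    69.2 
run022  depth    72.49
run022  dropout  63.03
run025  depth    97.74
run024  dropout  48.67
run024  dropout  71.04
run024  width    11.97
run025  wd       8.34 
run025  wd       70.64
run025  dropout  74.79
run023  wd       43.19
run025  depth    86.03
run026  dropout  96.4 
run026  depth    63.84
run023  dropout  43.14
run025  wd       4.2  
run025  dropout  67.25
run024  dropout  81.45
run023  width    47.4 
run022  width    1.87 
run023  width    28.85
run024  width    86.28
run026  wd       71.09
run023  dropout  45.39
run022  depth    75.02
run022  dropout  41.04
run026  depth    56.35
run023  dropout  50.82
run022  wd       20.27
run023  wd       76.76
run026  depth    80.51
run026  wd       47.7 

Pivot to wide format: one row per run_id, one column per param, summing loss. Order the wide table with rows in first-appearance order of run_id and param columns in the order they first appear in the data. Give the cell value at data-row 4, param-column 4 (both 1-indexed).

With rows in first-appearance order of run_id, row 4 is run_id=run025. param columns in first-appearance order: width, wd, depth, dropout; column 4 is dropout.
Long rows with run_id=run025, param=dropout: 45.79 + 74.79 + 67.25 = 187.83.

187.83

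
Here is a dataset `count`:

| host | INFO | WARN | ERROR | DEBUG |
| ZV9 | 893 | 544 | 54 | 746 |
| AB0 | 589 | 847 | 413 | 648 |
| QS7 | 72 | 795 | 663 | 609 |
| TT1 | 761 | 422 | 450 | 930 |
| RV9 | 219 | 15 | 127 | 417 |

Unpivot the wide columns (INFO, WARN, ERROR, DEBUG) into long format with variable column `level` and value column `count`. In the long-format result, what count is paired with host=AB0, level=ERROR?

Unpivoting turns each (host, wide-column) pair into one long row.
The wide cell at row AB0, column ERROR holds 413, so the long row (AB0, ERROR) has count=413.

413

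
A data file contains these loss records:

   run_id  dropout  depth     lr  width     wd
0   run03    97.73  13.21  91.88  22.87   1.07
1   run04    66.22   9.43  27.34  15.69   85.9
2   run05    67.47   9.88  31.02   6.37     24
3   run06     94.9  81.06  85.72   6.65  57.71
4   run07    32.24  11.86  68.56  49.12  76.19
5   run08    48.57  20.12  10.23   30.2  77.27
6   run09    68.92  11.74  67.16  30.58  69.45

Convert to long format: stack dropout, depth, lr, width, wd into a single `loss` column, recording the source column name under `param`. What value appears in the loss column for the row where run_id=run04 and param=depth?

9.43

Unpivoting turns each (run_id, wide-column) pair into one long row.
The wide cell at row run04, column depth holds 9.43, so the long row (run04, depth) has loss=9.43.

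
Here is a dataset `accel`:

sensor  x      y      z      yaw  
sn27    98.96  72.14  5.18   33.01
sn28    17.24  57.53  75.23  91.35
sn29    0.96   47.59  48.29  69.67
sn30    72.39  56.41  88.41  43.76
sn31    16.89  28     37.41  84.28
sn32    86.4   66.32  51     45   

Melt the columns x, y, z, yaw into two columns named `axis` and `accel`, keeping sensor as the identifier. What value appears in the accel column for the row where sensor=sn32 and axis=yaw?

45

Unpivoting turns each (sensor, wide-column) pair into one long row.
The wide cell at row sn32, column yaw holds 45, so the long row (sn32, yaw) has accel=45.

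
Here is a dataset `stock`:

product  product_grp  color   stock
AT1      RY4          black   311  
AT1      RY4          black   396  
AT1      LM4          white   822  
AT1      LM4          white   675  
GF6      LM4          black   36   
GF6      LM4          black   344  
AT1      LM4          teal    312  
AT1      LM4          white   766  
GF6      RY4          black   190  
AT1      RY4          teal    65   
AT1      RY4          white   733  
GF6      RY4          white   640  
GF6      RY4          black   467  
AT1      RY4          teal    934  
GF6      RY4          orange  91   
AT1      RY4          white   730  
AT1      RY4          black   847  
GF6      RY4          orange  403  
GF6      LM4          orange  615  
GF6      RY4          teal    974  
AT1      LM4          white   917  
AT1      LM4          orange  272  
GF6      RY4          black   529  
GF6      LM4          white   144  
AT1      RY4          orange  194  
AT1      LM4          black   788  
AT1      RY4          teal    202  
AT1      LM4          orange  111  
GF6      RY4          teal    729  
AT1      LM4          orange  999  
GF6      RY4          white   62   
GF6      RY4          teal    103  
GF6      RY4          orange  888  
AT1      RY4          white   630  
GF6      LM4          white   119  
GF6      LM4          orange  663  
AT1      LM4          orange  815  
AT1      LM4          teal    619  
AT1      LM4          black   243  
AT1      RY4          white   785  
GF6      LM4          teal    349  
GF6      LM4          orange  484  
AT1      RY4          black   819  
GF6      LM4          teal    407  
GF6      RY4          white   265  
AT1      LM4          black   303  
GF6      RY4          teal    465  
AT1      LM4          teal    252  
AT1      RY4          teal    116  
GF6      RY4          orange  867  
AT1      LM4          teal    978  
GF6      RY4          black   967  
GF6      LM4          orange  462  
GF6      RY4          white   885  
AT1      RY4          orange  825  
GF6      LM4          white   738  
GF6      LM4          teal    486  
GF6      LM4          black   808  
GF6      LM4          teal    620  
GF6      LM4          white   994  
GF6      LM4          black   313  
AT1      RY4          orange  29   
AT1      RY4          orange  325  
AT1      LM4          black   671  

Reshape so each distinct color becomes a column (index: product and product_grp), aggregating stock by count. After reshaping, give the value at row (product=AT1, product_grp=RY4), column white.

Rows with product=AT1, product_grp=RY4 and color=white: stock values are 733, 730, 630, 785.
4 rows match — count = 4.

4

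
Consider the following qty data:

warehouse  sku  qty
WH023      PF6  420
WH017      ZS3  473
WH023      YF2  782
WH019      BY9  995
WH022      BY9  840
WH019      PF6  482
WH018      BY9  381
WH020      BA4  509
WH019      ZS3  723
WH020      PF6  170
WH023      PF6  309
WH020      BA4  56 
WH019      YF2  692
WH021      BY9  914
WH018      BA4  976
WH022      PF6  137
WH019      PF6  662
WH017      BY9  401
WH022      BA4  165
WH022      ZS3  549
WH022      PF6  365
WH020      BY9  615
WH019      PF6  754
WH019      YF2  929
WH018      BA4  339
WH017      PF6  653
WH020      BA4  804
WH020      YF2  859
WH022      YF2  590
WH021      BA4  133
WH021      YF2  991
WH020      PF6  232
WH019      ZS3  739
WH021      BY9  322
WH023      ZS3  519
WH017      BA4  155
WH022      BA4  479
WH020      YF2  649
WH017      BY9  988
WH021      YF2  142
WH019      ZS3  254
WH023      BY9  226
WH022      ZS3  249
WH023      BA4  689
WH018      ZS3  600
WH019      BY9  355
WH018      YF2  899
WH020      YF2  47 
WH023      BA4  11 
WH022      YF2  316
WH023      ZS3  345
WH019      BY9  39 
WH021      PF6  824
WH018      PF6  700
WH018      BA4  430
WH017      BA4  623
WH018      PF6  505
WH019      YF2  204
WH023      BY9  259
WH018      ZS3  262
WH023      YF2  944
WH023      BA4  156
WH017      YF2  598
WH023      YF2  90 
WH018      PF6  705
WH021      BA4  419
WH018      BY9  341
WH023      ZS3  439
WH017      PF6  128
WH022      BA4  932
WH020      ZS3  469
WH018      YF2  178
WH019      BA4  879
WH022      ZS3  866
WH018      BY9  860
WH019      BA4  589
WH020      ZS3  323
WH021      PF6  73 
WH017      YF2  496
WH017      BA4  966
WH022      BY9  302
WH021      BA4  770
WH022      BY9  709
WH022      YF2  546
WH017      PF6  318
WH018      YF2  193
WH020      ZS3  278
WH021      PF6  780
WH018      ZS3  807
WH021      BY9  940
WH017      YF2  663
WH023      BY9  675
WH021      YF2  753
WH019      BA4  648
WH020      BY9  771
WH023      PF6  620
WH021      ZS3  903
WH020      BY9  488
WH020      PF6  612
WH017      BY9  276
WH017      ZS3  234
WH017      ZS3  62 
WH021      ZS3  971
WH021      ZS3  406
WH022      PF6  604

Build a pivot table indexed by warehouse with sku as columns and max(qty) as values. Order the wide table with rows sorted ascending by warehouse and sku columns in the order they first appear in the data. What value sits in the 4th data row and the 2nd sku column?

With rows sorted ascending by warehouse, row 4 is warehouse=WH020. sku columns in first-appearance order: PF6, ZS3, YF2, BY9, BA4; column 2 is ZS3.
Long rows with warehouse=WH020, sku=ZS3: max(469, 323, 278) = 469.

469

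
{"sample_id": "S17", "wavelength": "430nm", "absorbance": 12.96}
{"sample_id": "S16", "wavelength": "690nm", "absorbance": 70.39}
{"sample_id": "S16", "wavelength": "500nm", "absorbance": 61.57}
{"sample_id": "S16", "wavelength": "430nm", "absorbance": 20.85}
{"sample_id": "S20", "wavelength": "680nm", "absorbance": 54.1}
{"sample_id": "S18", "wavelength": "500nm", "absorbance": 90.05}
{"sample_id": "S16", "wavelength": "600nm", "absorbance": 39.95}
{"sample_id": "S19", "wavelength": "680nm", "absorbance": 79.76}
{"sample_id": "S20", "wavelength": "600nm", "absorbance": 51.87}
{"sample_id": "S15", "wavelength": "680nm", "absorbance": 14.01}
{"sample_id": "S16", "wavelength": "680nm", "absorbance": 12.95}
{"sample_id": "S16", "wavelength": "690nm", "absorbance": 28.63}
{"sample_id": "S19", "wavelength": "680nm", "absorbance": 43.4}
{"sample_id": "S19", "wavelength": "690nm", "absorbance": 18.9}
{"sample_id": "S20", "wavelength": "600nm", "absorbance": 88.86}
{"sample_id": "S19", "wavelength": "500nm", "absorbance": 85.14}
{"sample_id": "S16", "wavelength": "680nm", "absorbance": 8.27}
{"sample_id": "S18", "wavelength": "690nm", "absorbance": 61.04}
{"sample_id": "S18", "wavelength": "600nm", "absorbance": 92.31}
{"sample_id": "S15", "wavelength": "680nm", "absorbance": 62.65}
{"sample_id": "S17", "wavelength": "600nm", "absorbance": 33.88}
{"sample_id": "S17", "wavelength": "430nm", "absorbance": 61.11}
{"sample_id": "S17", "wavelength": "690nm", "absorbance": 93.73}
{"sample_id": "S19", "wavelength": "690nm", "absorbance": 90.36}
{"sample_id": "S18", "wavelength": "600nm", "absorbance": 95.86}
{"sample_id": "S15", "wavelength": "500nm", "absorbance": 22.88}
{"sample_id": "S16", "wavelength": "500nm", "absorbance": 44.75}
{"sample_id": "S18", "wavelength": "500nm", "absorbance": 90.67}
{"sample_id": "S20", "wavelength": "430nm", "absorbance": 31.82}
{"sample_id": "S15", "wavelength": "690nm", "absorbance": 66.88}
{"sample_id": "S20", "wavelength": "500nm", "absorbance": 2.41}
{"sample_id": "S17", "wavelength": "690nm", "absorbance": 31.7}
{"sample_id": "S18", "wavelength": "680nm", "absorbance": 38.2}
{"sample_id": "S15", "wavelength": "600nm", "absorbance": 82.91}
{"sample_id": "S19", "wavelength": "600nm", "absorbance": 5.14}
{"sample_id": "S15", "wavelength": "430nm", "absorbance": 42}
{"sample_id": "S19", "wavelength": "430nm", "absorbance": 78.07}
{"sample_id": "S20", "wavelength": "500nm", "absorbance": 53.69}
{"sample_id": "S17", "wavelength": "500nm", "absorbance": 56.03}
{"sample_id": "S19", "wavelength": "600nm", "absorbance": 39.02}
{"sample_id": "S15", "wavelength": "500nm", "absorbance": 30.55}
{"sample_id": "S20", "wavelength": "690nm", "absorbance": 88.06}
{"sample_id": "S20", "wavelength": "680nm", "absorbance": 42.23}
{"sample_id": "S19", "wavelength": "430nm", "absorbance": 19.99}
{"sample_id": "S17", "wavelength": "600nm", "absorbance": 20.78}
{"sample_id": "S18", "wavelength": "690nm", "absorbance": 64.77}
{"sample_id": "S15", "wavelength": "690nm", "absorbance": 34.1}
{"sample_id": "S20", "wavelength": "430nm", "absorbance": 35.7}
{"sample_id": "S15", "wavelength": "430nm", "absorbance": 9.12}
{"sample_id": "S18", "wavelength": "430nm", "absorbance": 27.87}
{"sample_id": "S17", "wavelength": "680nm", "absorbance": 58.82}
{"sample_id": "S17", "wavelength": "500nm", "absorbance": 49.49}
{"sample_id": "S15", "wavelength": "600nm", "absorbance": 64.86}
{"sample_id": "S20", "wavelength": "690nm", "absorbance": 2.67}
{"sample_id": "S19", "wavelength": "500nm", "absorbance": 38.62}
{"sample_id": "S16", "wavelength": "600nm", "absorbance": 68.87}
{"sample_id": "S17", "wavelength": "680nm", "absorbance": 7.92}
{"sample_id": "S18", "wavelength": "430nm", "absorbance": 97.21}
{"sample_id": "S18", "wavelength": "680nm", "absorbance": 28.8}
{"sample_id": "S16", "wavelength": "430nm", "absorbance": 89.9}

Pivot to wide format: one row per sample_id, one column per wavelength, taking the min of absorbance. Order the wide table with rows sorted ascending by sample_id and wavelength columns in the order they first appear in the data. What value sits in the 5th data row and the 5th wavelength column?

With rows sorted ascending by sample_id, row 5 is sample_id=S19. wavelength columns in first-appearance order: 430nm, 690nm, 500nm, 680nm, 600nm; column 5 is 600nm.
Long rows with sample_id=S19, wavelength=600nm: min(5.14, 39.02) = 5.14.

5.14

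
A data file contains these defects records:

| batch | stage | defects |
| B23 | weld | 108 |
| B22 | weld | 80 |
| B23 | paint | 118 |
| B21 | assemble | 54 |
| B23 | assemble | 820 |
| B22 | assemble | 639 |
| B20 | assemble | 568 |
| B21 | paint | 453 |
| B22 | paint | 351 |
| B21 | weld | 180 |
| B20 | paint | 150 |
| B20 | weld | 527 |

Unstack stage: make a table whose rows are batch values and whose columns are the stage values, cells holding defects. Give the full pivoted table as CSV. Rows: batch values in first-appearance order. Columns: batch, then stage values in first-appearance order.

Columns: batch plus the 3 distinct stage values (weld, paint, assemble).
For example, row B23 column weld takes defects=108 from the long row (B23, weld).

batch,weld,paint,assemble
B23,108,118,820
B22,80,351,639
B21,180,453,54
B20,527,150,568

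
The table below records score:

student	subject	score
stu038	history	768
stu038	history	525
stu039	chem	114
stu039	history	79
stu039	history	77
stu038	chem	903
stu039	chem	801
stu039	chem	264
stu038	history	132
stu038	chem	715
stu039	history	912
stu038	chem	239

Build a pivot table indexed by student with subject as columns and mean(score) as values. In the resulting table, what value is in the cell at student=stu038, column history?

Rows with student=stu038 and subject=history: score values are 768, 525, 132.
(768 + 525 + 132) / 3 = 475.

475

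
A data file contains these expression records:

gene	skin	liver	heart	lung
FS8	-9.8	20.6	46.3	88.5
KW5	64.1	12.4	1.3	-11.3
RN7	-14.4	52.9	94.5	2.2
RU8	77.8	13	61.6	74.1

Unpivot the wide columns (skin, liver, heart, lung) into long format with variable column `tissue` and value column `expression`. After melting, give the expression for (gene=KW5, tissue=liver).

12.4

Unpivoting turns each (gene, wide-column) pair into one long row.
The wide cell at row KW5, column liver holds 12.4, so the long row (KW5, liver) has expression=12.4.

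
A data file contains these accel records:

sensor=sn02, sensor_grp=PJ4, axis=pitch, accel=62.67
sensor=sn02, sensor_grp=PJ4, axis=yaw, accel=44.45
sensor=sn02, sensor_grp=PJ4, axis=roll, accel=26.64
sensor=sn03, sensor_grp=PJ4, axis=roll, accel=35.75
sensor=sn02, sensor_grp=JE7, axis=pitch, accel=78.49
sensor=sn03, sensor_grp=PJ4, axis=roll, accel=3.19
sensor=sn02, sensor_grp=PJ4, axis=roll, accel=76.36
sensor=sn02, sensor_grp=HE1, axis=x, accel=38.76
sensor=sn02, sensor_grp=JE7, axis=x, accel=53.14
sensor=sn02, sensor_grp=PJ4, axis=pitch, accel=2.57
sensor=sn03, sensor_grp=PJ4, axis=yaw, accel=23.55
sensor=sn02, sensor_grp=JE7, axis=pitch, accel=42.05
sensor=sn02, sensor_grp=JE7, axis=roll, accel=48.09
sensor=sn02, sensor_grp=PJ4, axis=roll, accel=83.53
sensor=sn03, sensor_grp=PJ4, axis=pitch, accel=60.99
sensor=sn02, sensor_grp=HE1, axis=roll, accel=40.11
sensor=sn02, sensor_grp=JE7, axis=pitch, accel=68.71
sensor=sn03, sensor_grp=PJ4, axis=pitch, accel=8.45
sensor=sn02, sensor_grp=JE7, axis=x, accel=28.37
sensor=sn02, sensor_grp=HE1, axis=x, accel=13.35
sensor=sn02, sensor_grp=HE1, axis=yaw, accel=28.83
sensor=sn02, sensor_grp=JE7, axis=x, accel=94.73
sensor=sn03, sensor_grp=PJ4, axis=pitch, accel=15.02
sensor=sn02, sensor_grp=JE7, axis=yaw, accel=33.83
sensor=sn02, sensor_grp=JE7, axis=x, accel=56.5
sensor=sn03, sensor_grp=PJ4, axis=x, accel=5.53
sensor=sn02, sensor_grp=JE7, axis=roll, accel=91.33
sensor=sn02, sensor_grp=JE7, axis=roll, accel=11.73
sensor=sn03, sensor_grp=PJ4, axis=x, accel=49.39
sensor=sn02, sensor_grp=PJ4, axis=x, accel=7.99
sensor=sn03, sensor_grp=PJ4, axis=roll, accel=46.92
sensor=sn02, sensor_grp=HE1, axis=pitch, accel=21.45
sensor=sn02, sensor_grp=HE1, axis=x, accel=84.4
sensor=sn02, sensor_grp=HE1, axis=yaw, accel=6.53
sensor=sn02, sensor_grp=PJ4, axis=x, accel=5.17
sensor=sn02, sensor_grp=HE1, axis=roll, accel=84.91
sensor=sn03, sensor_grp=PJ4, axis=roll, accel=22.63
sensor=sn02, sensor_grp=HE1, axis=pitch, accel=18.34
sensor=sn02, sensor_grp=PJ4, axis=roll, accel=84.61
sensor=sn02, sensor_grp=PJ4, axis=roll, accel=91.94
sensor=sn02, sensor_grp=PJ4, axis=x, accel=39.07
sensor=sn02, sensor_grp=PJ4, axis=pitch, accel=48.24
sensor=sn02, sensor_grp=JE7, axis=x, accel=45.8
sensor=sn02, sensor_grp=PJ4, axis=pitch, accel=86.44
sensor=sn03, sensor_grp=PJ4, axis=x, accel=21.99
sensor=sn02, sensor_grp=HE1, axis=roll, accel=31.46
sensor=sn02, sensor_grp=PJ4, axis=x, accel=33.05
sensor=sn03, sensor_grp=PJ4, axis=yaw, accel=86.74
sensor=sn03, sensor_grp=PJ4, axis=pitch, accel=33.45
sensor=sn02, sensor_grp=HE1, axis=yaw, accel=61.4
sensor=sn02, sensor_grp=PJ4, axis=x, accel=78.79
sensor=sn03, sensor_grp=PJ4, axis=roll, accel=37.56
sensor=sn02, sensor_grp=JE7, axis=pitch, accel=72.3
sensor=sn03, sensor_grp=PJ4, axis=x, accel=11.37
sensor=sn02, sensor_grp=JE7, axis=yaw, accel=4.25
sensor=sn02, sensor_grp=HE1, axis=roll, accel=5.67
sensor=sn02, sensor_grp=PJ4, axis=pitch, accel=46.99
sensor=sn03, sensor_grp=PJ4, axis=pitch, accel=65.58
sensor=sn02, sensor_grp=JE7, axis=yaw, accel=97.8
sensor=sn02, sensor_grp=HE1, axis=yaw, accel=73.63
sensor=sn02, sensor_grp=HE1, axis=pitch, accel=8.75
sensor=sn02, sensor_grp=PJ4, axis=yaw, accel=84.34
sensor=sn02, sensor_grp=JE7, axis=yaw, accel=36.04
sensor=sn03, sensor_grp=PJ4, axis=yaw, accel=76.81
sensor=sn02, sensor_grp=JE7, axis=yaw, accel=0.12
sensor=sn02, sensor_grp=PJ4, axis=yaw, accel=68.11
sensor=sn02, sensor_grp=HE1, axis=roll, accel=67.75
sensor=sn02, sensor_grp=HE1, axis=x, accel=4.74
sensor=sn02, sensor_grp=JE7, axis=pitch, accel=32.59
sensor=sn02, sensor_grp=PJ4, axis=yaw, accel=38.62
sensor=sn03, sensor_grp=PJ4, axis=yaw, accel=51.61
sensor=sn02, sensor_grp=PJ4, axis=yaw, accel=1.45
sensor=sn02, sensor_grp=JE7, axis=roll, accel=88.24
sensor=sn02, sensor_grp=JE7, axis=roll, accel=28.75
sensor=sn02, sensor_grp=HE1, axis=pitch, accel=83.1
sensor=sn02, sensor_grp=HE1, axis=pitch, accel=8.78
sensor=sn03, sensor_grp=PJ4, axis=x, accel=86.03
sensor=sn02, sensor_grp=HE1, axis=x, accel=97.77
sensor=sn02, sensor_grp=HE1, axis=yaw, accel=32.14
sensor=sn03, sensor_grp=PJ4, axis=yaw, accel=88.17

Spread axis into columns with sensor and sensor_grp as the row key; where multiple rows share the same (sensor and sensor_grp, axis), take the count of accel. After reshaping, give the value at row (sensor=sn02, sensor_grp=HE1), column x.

Rows with sensor=sn02, sensor_grp=HE1 and axis=x: accel values are 38.76, 13.35, 84.4, 4.74, 97.77.
5 rows match — count = 5.

5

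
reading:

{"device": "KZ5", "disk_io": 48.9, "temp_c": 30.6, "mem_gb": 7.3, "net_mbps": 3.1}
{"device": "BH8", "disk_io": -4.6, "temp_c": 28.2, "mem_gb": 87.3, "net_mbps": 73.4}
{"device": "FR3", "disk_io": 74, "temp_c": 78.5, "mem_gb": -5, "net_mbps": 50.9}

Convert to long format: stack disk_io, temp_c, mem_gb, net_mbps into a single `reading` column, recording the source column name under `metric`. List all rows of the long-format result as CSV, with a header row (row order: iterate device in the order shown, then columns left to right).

Each (device, column) pair becomes one row: 3 × 4 = 12 rows.
For example, (KZ5, disk_io) → reading=48.9.

device,metric,reading
KZ5,disk_io,48.9
KZ5,temp_c,30.6
KZ5,mem_gb,7.3
KZ5,net_mbps,3.1
BH8,disk_io,-4.6
BH8,temp_c,28.2
BH8,mem_gb,87.3
BH8,net_mbps,73.4
FR3,disk_io,74
FR3,temp_c,78.5
FR3,mem_gb,-5
FR3,net_mbps,50.9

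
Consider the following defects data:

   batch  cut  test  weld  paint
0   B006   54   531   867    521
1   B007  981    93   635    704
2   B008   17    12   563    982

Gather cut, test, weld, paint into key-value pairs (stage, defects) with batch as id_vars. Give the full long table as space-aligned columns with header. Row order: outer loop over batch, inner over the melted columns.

Each (batch, column) pair becomes one row: 3 × 4 = 12 rows.
For example, (B006, cut) → defects=54.

batch  stage  defects
B006   cut    54     
B006   test   531    
B006   weld   867    
B006   paint  521    
B007   cut    981    
B007   test   93     
B007   weld   635    
B007   paint  704    
B008   cut    17     
B008   test   12     
B008   weld   563    
B008   paint  982    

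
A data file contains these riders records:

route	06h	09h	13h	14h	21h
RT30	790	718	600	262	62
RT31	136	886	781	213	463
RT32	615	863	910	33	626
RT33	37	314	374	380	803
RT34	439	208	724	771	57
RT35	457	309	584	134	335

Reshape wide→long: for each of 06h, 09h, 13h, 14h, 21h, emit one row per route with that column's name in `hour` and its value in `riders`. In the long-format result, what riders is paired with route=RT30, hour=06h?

790

Unpivoting turns each (route, wide-column) pair into one long row.
The wide cell at row RT30, column 06h holds 790, so the long row (RT30, 06h) has riders=790.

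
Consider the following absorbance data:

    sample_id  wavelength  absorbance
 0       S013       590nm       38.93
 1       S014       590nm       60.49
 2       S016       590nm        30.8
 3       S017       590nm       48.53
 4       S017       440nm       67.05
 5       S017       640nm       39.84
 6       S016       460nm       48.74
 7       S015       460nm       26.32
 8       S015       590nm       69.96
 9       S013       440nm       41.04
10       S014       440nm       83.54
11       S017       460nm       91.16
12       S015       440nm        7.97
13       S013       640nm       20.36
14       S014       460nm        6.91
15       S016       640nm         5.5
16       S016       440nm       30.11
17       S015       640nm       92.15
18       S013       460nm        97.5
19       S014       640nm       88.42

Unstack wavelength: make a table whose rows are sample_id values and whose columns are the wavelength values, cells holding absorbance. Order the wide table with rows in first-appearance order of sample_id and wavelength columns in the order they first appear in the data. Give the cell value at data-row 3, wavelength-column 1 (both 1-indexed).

With rows in first-appearance order of sample_id, row 3 is sample_id=S016. wavelength columns in first-appearance order: 590nm, 440nm, 640nm, 460nm; column 1 is 590nm.
Long rows with sample_id=S016, wavelength=590nm: absorbance = 30.8.

30.8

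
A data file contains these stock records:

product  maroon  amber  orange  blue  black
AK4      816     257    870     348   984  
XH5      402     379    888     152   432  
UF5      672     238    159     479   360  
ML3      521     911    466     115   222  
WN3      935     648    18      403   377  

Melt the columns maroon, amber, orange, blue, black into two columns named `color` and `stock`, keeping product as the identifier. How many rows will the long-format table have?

5 product values × 5 melted columns = 25 rows.

25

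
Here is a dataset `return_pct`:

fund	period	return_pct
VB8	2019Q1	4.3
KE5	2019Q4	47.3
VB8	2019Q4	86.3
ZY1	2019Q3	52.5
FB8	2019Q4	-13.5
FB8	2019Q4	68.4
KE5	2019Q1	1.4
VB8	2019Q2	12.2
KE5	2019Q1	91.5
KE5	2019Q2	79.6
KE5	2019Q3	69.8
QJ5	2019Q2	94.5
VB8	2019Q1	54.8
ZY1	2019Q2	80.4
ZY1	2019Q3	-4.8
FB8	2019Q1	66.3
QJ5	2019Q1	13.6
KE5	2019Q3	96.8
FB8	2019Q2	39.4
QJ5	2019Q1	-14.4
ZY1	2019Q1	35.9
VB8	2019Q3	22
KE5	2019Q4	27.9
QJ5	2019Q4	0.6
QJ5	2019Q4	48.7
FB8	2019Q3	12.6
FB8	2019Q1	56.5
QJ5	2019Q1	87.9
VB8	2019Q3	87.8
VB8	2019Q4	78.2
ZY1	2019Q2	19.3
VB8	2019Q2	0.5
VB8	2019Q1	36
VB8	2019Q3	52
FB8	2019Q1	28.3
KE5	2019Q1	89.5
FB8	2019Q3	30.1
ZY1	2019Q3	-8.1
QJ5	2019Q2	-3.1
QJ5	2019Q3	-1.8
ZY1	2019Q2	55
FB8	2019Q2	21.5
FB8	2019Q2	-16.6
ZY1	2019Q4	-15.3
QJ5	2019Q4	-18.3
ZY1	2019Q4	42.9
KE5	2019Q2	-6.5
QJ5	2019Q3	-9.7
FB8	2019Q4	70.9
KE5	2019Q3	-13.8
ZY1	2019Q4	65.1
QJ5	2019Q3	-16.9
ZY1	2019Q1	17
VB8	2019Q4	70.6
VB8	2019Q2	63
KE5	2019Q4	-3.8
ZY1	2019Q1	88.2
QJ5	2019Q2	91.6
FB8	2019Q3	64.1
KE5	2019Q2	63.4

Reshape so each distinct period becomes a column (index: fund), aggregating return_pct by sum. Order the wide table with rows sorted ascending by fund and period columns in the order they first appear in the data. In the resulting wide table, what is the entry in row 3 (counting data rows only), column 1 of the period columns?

87.1

With rows sorted ascending by fund, row 3 is fund=QJ5. period columns in first-appearance order: 2019Q1, 2019Q4, 2019Q3, 2019Q2; column 1 is 2019Q1.
Long rows with fund=QJ5, period=2019Q1: 13.6 + -14.4 + 87.9 = 87.1.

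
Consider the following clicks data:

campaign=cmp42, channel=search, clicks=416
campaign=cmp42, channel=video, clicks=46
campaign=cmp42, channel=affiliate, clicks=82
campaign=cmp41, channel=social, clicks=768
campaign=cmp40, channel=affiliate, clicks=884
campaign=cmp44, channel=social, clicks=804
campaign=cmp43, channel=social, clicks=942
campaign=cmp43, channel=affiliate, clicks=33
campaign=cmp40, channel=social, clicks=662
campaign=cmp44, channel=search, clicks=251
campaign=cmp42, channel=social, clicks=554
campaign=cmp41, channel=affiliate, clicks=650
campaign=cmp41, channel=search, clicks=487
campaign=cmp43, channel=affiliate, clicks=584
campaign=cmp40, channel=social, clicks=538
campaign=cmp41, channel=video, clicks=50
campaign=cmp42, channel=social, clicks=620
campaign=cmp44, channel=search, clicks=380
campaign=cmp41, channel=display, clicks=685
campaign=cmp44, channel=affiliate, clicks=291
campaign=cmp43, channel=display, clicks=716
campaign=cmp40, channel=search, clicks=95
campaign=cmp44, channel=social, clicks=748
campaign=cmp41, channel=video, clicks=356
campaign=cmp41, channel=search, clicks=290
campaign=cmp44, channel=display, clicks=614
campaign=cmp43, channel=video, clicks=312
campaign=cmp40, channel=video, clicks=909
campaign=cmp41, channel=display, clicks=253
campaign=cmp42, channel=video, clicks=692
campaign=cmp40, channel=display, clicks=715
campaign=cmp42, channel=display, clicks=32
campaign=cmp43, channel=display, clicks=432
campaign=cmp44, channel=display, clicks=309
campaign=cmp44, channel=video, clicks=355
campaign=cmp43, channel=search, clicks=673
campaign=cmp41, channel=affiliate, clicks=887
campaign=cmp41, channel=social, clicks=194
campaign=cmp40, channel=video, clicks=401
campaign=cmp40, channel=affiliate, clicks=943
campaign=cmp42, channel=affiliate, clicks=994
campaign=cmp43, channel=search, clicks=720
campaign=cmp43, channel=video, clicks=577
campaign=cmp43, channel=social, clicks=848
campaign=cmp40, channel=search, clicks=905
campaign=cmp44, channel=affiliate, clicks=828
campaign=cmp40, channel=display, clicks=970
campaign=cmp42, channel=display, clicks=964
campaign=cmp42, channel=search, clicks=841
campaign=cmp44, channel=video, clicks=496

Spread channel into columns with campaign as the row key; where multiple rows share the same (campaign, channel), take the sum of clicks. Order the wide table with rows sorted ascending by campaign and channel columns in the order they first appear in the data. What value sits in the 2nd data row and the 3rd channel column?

With rows sorted ascending by campaign, row 2 is campaign=cmp41. channel columns in first-appearance order: search, video, affiliate, social, display; column 3 is affiliate.
Long rows with campaign=cmp41, channel=affiliate: 650 + 887 = 1537.

1537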